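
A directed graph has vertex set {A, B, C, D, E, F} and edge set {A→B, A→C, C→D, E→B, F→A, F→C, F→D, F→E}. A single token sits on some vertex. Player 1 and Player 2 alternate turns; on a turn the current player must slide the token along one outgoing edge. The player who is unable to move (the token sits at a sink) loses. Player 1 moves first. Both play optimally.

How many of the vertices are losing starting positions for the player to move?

Build the W/L table. Terminal = L. A non-terminal position is W if it has a move to some L; otherwise it is L.
Every edge goes from a vertex to one that appears earlier in the order B, D, C, E, A, F, so processing vertices in that order labels each vertex after all of its successors.
B: no outgoing edge → L
D: no outgoing edge → L
C: can move to D, which is L ⇒ W
E: can move to B, which is L ⇒ W
A: can move to B, which is L ⇒ W
F: can move to D, which is L ⇒ W
The L vertices are B, D; that is 2 in all.

2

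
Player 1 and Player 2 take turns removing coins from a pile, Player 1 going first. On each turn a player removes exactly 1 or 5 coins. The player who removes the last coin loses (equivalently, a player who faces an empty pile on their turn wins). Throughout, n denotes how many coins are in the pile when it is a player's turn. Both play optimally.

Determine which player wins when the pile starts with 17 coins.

Positions with no move are W. A position that does have a move is losing for the player to move precisely when every available move leads to a winning position for the opponent. Fill in the labels:
n=0: no move; the opponent has just taken the last coin and therefore loses → W
n=1: only reaches 0(W), which is W → L
n=2: reaches L-position 1 → W
n=3: only reaches 2(W), which is W → L
n=4: reaches L-position 3 → W
n=5: only reaches 4(W), 0(W), all W → L
n=6: reaches L-position 5 → W
n=7: only reaches 6(W), 2(W), all W → L
n=8: reaches L-position 7 → W
n=9: only reaches 8(W), 4(W), all W → L
n=10: reaches L-position 9 → W
n=11: only reaches 10(W), 6(W), all W → L
n=12: reaches L-position 11 → W
n=13: only reaches 12(W), 8(W), all W → L
n=14: reaches L-position 13 → W
n=15: only reaches 14(W), 10(W), all W → L
n=16: reaches L-position 15 → W
n=17: only reaches 16(W), 12(W), all W → L
The starting position 17 is L: whatever Player 1 does, the opponent receives a W position.

Player 2 wins.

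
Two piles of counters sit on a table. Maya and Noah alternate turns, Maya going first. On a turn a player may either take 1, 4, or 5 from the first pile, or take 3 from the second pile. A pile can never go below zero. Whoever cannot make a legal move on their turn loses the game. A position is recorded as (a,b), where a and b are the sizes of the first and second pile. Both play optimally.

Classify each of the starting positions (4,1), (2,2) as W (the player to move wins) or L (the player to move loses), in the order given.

Compute win/loss labels from the base case upward. A position with no move is L. Any other position is W if it can reach an L in one move, else L.
No move ever increases a pile, so every position that can arise here has a ≤ 4 and b ≤ 2; it is enough to label the cells with 0 ≤ a ≤ 4 and 0 ≤ b ≤ 2.
Every move lowers a or b (never raises either), so fill the grid row by row in increasing a, and left to right within a row: each cell's successors are then already labelled.
      b=0  b=1  b=2
a=0:    L    L    L
a=1:    W    W    W
a=2:    L    L    L
a=3:    W    W    W
a=4:    W    W    W
Cells with no legal move (terminal, hence L): (0,0), (0,1), (0,2).
The remaining L cells, each justified by listing all of its moves:
(2,0): L (sole option (1,0)(W) is W)
(2,1): L (sole option (1,1)(W) is W)
(2,2): L (sole option (1,2)(W) is W)
Every other cell has at least one move into one of the L cells above, so it is W.
(4,1): the move to (0,1) reaches an L cell, so W
(2,2): one of the L cells justified above, so L

(4,1): W, (2,2): L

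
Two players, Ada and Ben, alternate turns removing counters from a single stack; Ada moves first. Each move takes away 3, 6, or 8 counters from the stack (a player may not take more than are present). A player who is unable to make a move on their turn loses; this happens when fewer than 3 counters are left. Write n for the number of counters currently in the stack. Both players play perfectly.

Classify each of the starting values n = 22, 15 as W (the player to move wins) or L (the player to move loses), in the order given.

22: L, 15: W

Positions with no move are L. A position that does have a move is losing for the player to move precisely when every available move leads to a winning position for the opponent. Fill in the labels:
n=0: no move → L
n=1: no move → L
n=2: no move → L
n=3: W (go to 0, an L position)
n=4: W (go to 1, an L position)
n=5: W (go to 2, an L position)
n=6: W (go to 0, an L position)
n=7: W (go to 1, an L position)
n=8: W (go to 2, an L position)
n=9: W (go to 1, an L position)
n=10: W (go to 2, an L position)
n=11: L (options 8(W), 5(W), 3(W) are all W)
n=12: L (options 9(W), 6(W), 4(W) are all W)
n=13: L (options 10(W), 7(W), 5(W) are all W)
n=14: W (go to 11, an L position)
n=15: W (go to 12, an L position)
n=16: W (go to 13, an L position)
n=17: W (go to 11, an L position)
n=18: W (go to 12, an L position)
n=19: W (go to 13, an L position)
n=20: W (go to 12, an L position)
n=21: W (go to 13, an L position)
n=22: L (options 19(W), 16(W), 14(W) are all W)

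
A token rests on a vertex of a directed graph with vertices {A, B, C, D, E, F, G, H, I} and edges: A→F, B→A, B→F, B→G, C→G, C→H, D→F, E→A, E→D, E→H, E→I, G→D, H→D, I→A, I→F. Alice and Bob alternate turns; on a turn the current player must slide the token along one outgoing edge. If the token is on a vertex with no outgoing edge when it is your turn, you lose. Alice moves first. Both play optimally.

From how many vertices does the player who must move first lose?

3

Label each position W (a win for the player to move) or L (a loss). A position with no legal move is L; any other position is W exactly when some move reaches an L, and L when every move reaches a W.
Every edge goes from a vertex to one that appears earlier in the order F, D, A, H, I, E, G, C, B, so processing vertices in that order labels each vertex after all of its successors.
F: no outgoing edge → L
D: →F(L), so W
A: →F(L), so W
H: →D(W) only, which is W, so L
I: →F(L), so W
E: →H(L), so W
G: →D(W) only, which is W, so L
C: →G(L), so W
B: →G(L), so W
The L vertices are F, G, H; that is 3 in all.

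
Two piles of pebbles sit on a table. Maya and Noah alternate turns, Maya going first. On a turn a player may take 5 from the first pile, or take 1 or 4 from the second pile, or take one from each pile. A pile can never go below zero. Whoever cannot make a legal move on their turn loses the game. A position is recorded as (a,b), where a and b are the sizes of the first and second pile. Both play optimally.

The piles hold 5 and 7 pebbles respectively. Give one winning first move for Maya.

Classify positions by backward induction: terminal positions (no move available) are L. From any other position, the mover wins iff some move reaches an L.
No move ever increases a pile, so every position that can arise here has a ≤ 5 and b ≤ 7; it is enough to label the cells with 0 ≤ a ≤ 5 and 0 ≤ b ≤ 7.
Every move lowers a or b (never raises either), so fill the grid row by row in increasing a, and left to right within a row: each cell's successors are then already labelled.
      b=0  b=1  b=2  b=3  b=4  b=5  b=6  b=7
a=0:    L    W    L    W    W    L    W    L
a=1:    L    W    L    W    W    L    W    L
a=2:    L    W    L    W    W    L    W    L
a=3:    L    W    L    W    W    L    W    L
a=4:    L    W    L    W    W    L    W    L
a=5:    W    W    W    W    L    W    W    W
Cells with no legal move (terminal, hence L): (0,0), (1,0), (2,0), (3,0), (4,0).
The remaining L cells, each justified by listing all of its moves:
(0,2): only reaches (0,1)(W), which is W → L
(0,5): only reaches (0,4)(W), (0,1)(W), all W → L
(0,7): only reaches (0,6)(W), (0,3)(W), all W → L
(1,2): only reaches (1,1)(W), (0,1)(W), all W → L
(1,5): only reaches (1,4)(W), (1,1)(W), (0,4)(W), all W → L
(1,7): only reaches (1,6)(W), (1,3)(W), (0,6)(W), all W → L
(2,2): only reaches (2,1)(W), (1,1)(W), all W → L
(2,5): only reaches (2,4)(W), (2,1)(W), (1,4)(W), all W → L
(2,7): only reaches (2,6)(W), (2,3)(W), (1,6)(W), all W → L
(3,2): only reaches (3,1)(W), (2,1)(W), all W → L
(3,5): only reaches (3,4)(W), (3,1)(W), (2,4)(W), all W → L
(3,7): only reaches (3,6)(W), (3,3)(W), (2,6)(W), all W → L
(4,2): only reaches (4,1)(W), (3,1)(W), all W → L
(4,5): only reaches (4,4)(W), (4,1)(W), (3,4)(W), all W → L
(4,7): only reaches (4,6)(W), (4,3)(W), (3,6)(W), all W → L
(5,4): only reaches (0,4)(W), (5,3)(W), (5,0)(W), (4,3)(W), all W → L
Every other cell has at least one move into one of the L cells above, so it is W.
From (5,7), the L positions reachable in one move are: (0,7).

Move to (0,7).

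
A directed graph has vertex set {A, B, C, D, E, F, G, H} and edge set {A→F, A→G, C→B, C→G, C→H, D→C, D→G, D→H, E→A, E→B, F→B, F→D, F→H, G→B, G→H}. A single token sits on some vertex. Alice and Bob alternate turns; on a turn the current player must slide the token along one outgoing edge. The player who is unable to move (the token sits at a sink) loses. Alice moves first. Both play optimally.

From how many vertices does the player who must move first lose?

Label each position W (a win for the player to move) or L (a loss). A position with no legal move is L; any other position is W exactly when some move reaches an L, and L when every move reaches a W.
Every edge goes from a vertex to one that appears earlier in the order B, H, G, C, D, F, A, E, so processing vertices in that order labels each vertex after all of its successors.
B: no outgoing edge → L
H: no outgoing edge → L
G: →H(L), so W
C: →H(L), so W
D: →H(L), so W
F: →H(L), so W
A: →F(W), G(W) — all W, so L
E: →A(L), so W
The L vertices are A, B, H; that is 3 in all.

3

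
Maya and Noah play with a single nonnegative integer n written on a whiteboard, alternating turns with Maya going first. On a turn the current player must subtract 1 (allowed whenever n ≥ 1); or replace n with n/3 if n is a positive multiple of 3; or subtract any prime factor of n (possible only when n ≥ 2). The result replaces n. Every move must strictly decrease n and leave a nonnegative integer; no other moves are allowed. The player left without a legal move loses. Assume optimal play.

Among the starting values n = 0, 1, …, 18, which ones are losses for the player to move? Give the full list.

0, 4, 8, 14, 18

Use the standard recursion: the mover loses at a terminal position; elsewhere, the mover wins exactly when some move hands the opponent an L position.
n=0: no move → L
n=1: W (go to 0, an L position)
n=2: W (go to 0, an L position)
n=3: W (go to 0, an L position)
n=4: L (options 2(W), 3(W) are all W)
n=5: W (go to 0, an L position)
n=6: W (go to 4, an L position)
n=7: W (go to 0, an L position)
n=8: L (options 6(W), 7(W) are all W)
n=9: W (go to 8, an L position)
n=10: W (go to 8, an L position)
n=11: W (go to 0, an L position)
n=12: W (go to 4, an L position)
n=13: W (go to 0, an L position)
n=14: L (options 7(W), 12(W), 13(W) are all W)
n=15: W (go to 14, an L position)
n=16: W (go to 14, an L position)
n=17: W (go to 0, an L position)
n=18: L (options 6(W), 15(W), 16(W), 17(W) are all W)
The losing starting values of n are exactly the entries labelled L in this table (5 of them).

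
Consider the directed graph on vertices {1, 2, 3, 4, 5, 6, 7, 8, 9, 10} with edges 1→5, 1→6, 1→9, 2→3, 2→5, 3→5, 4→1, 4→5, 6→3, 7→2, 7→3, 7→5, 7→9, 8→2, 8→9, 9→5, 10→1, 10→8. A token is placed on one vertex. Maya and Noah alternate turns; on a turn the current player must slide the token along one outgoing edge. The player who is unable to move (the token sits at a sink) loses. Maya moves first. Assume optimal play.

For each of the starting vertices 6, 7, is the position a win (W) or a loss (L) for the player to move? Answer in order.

6: L, 7: W

Use the standard recursion: the mover loses at a terminal position; elsewhere, the mover wins exactly when some move hands the opponent an L position.
Every edge goes from a vertex to one that appears earlier in the order 5, 9, 3, 2, 6, 7, 1, 4, 8, 10, so processing vertices in that order labels each vertex after all of its successors.
5: no outgoing edge → L
9: →5(L), so W
3: →5(L), so W
2: →5(L), so W
6: →3(W) only, which is W, so L
7: →5(L), so W
1: →6(L), so W
4: →5(L), so W
8: →2(W), 9(W) — all W, so L
10: →8(L), so W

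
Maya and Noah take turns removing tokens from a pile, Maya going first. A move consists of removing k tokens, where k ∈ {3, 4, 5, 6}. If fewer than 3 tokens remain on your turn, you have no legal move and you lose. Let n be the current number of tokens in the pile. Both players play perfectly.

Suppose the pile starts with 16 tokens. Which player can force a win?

Work bottom-up. With no move the player to move loses. Otherwise the position is W if at least one move leads to an L position for the opponent, and L if every move leads to a W.
n=0: no move → L
n=1: no move → L
n=2: no move → L
n=3: W (go to 0, an L position)
n=4: W (go to 1, an L position)
n=5: W (go to 2, an L position)
n=6: W (go to 2, an L position)
n=7: W (go to 2, an L position)
n=8: W (go to 2, an L position)
n=9: L (options 6(W), 5(W), 4(W), 3(W) are all W)
n=10: L (options 7(W), 6(W), 5(W), 4(W) are all W)
n=11: L (options 8(W), 7(W), 6(W), 5(W) are all W)
n=12: W (go to 9, an L position)
n=13: W (go to 10, an L position)
n=14: W (go to 11, an L position)
n=15: W (go to 11, an L position)
n=16: W (go to 11, an L position)
From 16 Maya can remove 5, leaving 11, reaching an L position.

Maya wins.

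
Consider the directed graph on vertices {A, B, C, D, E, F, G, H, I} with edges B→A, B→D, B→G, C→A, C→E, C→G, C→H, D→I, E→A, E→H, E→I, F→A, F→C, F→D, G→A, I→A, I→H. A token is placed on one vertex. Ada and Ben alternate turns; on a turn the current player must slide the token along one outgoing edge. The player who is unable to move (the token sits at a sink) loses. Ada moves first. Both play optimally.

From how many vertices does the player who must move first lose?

Label each position W (a win for the player to move) or L (a loss). A position with no legal move is L; any other position is W exactly when some move reaches an L, and L when every move reaches a W.
Every edge goes from a vertex to one that appears earlier in the order H, A, I, E, D, G, C, B, F, so processing vertices in that order labels each vertex after all of its successors.
H: no outgoing edge → L
A: no outgoing edge → L
I: can move to A, which is L ⇒ W
E: can move to A, which is L ⇒ W
D: the only move is to I(W), a W ⇒ L
G: can move to A, which is L ⇒ W
C: can move to A, which is L ⇒ W
B: can move to D, which is L ⇒ W
F: can move to D, which is L ⇒ W
The L vertices are A, D, H; that is 3 in all.

3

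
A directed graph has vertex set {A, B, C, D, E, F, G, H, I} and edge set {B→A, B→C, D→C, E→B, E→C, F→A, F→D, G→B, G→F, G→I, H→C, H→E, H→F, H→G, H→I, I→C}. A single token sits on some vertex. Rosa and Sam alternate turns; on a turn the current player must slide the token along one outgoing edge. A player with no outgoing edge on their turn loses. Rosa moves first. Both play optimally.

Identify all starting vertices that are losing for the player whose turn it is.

Work bottom-up. With no move the player to move loses. Otherwise the position is W if at least one move leads to an L position for the opponent, and L if every move leads to a W.
Every edge goes from a vertex to one that appears earlier in the order A, C, B, D, I, F, E, G, H, so processing vertices in that order labels each vertex after all of its successors.
A: no outgoing edge → L
C: no outgoing edge → L
B: can move to C, which is L ⇒ W
D: can move to C, which is L ⇒ W
I: can move to C, which is L ⇒ W
F: can move to A, which is L ⇒ W
E: can move to C, which is L ⇒ W
G: moves to F(W), I(W), B(W); every one is W ⇒ L
H: can move to G, which is L ⇒ W
The losing starting vertices are exactly the entries labelled L in this table (3 of them).

A, C, G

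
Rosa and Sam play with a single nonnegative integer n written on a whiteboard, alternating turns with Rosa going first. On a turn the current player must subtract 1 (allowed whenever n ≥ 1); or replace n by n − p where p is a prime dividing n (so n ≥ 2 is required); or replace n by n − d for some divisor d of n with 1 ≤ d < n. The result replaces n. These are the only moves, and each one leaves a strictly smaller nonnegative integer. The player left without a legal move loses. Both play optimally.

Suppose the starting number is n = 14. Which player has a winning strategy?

Work bottom-up. With no move the player to move loses. Otherwise the position is W if at least one move leads to an L position for the opponent, and L if every move leads to a W.
n=0: no move → L
n=1: reaches L-position 0 → W
n=2: reaches L-position 0 → W
n=3: reaches L-position 0 → W
n=4: only reaches 2(W), 3(W), all W → L
n=5: reaches L-position 0 → W
n=6: reaches L-position 4 → W
n=7: reaches L-position 0 → W
n=8: reaches L-position 4 → W
n=9: only reaches 6(W), 8(W), all W → L
n=10: reaches L-position 9 → W
n=11: reaches L-position 0 → W
n=12: reaches L-position 9 → W
n=13: reaches L-position 0 → W
n=14: only reaches 7(W), 12(W), 13(W), all W → L
Every move from 14 reaches a W position, so the mover loses.

Sam wins.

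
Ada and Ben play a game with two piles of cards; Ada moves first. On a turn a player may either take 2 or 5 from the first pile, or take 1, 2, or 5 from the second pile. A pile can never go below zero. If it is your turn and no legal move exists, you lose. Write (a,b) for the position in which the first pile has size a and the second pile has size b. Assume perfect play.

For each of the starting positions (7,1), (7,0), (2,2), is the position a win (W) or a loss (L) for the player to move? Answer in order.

(7,1): W, (7,0): L, (2,2): W

Build the W/L table. Terminal = L. A non-terminal position is W if it has a move to some L; otherwise it is L.
No move ever increases a pile, so every position that can arise here has a ≤ 7 and b ≤ 2; it is enough to label the cells with 0 ≤ a ≤ 7 and 0 ≤ b ≤ 2.
Every move lowers a or b (never raises either), so fill the grid row by row in increasing a, and left to right within a row: each cell's successors are then already labelled.
      b=0  b=1  b=2
a=0:    L    W    W
a=1:    L    W    W
a=2:    W    L    W
a=3:    W    L    W
a=4:    L    W    W
a=5:    W    W    L
a=6:    W    L    W
a=7:    L    W    W
Cells with no legal move (terminal, hence L): (0,0), (1,0).
The remaining L cells, each justified by listing all of its moves:
(2,1): L (options (0,1)(W), (2,0)(W) are all W)
(3,1): L (options (1,1)(W), (3,0)(W) are all W)
(4,0): L (sole option (2,0)(W) is W)
(5,2): L (options (3,2)(W), (0,2)(W), (5,1)(W), (5,0)(W) are all W)
(6,1): L (options (4,1)(W), (1,1)(W), (6,0)(W) are all W)
(7,0): L (options (5,0)(W), (2,0)(W) are all W)
Every other cell has at least one move into one of the L cells above, so it is W.
(7,1): the move to (2,1) reaches an L cell, so W
(7,0): one of the L cells justified above, so L
(2,2): the move to (2,1) reaches an L cell, so W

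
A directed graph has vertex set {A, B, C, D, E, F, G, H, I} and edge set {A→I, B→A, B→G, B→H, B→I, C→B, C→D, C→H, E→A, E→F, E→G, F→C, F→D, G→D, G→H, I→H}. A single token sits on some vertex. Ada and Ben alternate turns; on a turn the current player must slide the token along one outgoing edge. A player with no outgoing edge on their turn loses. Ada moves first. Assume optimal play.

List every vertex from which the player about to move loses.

Positions with no move are L. A position that does have a move is losing for the player to move precisely when every available move leads to a winning position for the opponent. Fill in the labels:
Every edge goes from a vertex to one that appears earlier in the order H, D, I, A, G, B, C, F, E, so processing vertices in that order labels each vertex after all of its successors.
H: no outgoing edge → L
D: no outgoing edge → L
I: →H(L), so W
A: →I(W) only, which is W, so L
G: →D(L), so W
B: →A(L), so W
C: →D(L), so W
F: →D(L), so W
E: →A(L), so W
Reading off the rows marked L gives the requested list; there are 3 such vertices.

A, D, H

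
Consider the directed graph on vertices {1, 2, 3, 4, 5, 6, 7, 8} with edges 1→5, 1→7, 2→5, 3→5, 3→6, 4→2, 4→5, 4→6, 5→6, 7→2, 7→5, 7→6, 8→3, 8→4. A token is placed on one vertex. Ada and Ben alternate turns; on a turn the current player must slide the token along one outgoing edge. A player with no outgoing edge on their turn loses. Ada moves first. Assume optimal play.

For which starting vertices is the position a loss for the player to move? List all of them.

Work bottom-up. With no move the player to move loses. Otherwise the position is W if at least one move leads to an L position for the opponent, and L if every move leads to a W.
Every edge goes from a vertex to one that appears earlier in the order 6, 5, 2, 3, 7, 4, 8, 1, so processing vertices in that order labels each vertex after all of its successors.
6: no outgoing edge → L
5: →6(L), so W
2: →5(W) only, which is W, so L
3: →6(L), so W
7: →2(L), so W
4: →2(L), so W
8: →4(W), 3(W) — all W, so L
1: →7(W), 5(W) — all W, so L
The losing starting vertices are exactly the entries labelled L in this table (4 of them).

1, 2, 6, 8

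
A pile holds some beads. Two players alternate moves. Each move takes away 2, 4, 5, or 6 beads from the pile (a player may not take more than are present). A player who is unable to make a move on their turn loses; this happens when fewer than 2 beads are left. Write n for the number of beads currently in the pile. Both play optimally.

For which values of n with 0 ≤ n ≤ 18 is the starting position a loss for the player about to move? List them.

Build the W/L table. Terminal = L. A non-terminal position is W if it has a move to some L; otherwise it is L.
n=0: no move → L
n=1: no move → L
n=2: →0(L), so W
n=3: →1(L), so W
n=4: →0(L), so W
n=5: →1(L), so W
n=6: →1(L), so W
n=7: →1(L), so W
n=8: →6(W), 4(W), 3(W), 2(W) — all W, so L
n=9: →7(W), 5(W), 4(W), 3(W) — all W, so L
n=10: →8(L), so W
n=11: →9(L), so W
n=12: →8(L), so W
n=13: →9(L), so W
n=14: →9(L), so W
n=15: →9(L), so W
n=16: →14(W), 12(W), 11(W), 10(W) — all W, so L
n=17: →15(W), 13(W), 12(W), 11(W) — all W, so L
n=18: →16(L), so W
Reading off the rows marked L gives the requested list; there are 6 such values of n.

0, 1, 8, 9, 16, 17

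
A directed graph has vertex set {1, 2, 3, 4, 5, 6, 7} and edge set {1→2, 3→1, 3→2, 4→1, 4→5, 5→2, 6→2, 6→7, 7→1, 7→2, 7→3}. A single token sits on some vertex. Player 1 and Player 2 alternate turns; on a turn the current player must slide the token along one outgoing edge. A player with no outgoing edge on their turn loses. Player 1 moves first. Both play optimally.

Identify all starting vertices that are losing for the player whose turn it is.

Classify positions by backward induction: terminal positions (no move available) are L. From any other position, the mover wins iff some move reaches an L.
Every edge goes from a vertex to one that appears earlier in the order 2, 1, 3, 5, 7, 4, 6, so processing vertices in that order labels each vertex after all of its successors.
2: no outgoing edge → L
1: reaches L-position 2 → W
3: reaches L-position 2 → W
5: reaches L-position 2 → W
7: reaches L-position 2 → W
4: only reaches 5(W), 1(W), all W → L
6: reaches L-position 2 → W
Reading off the rows marked L gives the requested list; there are 2 such vertices.

2, 4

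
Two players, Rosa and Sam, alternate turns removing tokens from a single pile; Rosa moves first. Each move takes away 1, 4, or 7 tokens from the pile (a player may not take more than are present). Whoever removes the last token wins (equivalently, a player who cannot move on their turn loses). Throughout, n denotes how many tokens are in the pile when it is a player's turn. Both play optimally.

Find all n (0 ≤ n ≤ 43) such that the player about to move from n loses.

0, 2, 5, 8, 10, 13, 16, 18, 21, 24, 26, 29, 32, 34, 37, 40, 42

Use the standard recursion: the mover loses at a terminal position; elsewhere, the mover wins exactly when some move hands the opponent an L position.
n=0: no move → L
n=1: reaches L-position 0 → W
n=2: only reaches 1(W), which is W → L
n=3: reaches L-position 2 → W
n=4: reaches L-position 0 → W
n=5: only reaches 4(W), 1(W), all W → L
n=6: reaches L-position 5 → W
n=7: reaches L-position 0 → W
n=8: only reaches 7(W), 4(W), 1(W), all W → L
n=9: reaches L-position 8 → W
n=10: only reaches 9(W), 6(W), 3(W), all W → L
n=11: reaches L-position 10 → W
n=12: reaches L-position 8 → W
n=13: only reaches 12(W), 9(W), 6(W), all W → L
n=14: reaches L-position 13 → W
n=15: reaches L-position 8 → W
n=16: only reaches 15(W), 12(W), 9(W), all W → L
n=17: reaches L-position 16 → W
n=18: only reaches 17(W), 14(W), 11(W), all W → L
n=19: reaches L-position 18 → W
n=20: reaches L-position 16 → W
n=21: only reaches 20(W), 17(W), 14(W), all W → L
n=22: reaches L-position 21 → W
n=23: reaches L-position 16 → W
n=24: only reaches 23(W), 20(W), 17(W), all W → L
n=25: reaches L-position 24 → W
n=26: only reaches 25(W), 22(W), 19(W), all W → L
n=27: reaches L-position 26 → W
n=28: reaches L-position 24 → W
n=29: only reaches 28(W), 25(W), 22(W), all W → L
n=30: reaches L-position 29 → W
n=31: reaches L-position 24 → W
n=32: only reaches 31(W), 28(W), 25(W), all W → L
n=33: reaches L-position 32 → W
n=34: only reaches 33(W), 30(W), 27(W), all W → L
n=35: reaches L-position 34 → W
n=36: reaches L-position 32 → W
n=37: only reaches 36(W), 33(W), 30(W), all W → L
n=38: reaches L-position 37 → W
n=39: reaches L-position 32 → W
n=40: only reaches 39(W), 36(W), 33(W), all W → L
n=41: reaches L-position 40 → W
n=42: only reaches 41(W), 38(W), 35(W), all W → L
n=43: reaches L-position 42 → W
Reading off the rows marked L gives the requested list; there are 17 such values of n.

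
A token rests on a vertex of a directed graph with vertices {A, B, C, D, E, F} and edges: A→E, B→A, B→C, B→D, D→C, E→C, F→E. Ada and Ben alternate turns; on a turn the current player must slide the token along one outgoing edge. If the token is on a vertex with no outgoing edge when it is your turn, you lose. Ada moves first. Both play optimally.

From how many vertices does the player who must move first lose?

3

Classify positions by backward induction: terminal positions (no move available) are L. From any other position, the mover wins iff some move reaches an L.
Every edge goes from a vertex to one that appears earlier in the order C, E, A, D, B, F, so processing vertices in that order labels each vertex after all of its successors.
C: no outgoing edge → L
E: can move to C, which is L ⇒ W
A: the only move is to E(W), a W ⇒ L
D: can move to C, which is L ⇒ W
B: can move to A, which is L ⇒ W
F: the only move is to E(W), a W ⇒ L
The L vertices are A, C, F; that is 3 in all.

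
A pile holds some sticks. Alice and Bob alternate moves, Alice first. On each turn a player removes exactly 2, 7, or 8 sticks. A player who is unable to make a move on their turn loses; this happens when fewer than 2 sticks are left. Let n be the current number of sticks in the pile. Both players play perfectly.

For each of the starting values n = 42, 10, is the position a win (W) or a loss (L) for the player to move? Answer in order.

42: W, 10: L

Use the standard recursion: the mover loses at a terminal position; elsewhere, the mover wins exactly when some move hands the opponent an L position.
n=0: no move → L
n=1: no move → L
n=2: reaches L-position 0 → W
n=3: reaches L-position 1 → W
n=4: only reaches 2(W), which is W → L
n=5: only reaches 3(W), which is W → L
n=6: reaches L-position 4 → W
n=7: reaches L-position 5 → W
n=8: reaches L-position 1 → W
n=9: reaches L-position 1 → W
n=10: only reaches 8(W), 3(W), 2(W), all W → L
n=11: reaches L-position 4 → W
n=12: reaches L-position 10 → W
n=13: reaches L-position 5 → W
n=14: only reaches 12(W), 7(W), 6(W), all W → L
n=15: only reaches 13(W), 8(W), 7(W), all W → L
n=16: reaches L-position 14 → W
n=17: reaches L-position 15 → W
n=18: reaches L-position 10 → W
n=19: only reaches 17(W), 12(W), 11(W), all W → L
n=20: only reaches 18(W), 13(W), 12(W), all W → L
n=21: reaches L-position 19 → W
n=22: reaches L-position 20 → W
n=23: reaches L-position 15 → W
n=24: only reaches 22(W), 17(W), 16(W), all W → L
n=25: only reaches 23(W), 18(W), 17(W), all W → L
n=26: reaches L-position 24 → W
n=27: reaches L-position 25 → W
n=28: reaches L-position 20 → W
n=29: only reaches 27(W), 22(W), 21(W), all W → L
n=30: only reaches 28(W), 23(W), 22(W), all W → L
n=31: reaches L-position 29 → W
n=32: reaches L-position 30 → W
n=33: reaches L-position 25 → W
n=34: only reaches 32(W), 27(W), 26(W), all W → L
n=35: only reaches 33(W), 28(W), 27(W), all W → L
n=36: reaches L-position 34 → W
n=37: reaches L-position 35 → W
n=38: reaches L-position 30 → W
n=39: only reaches 37(W), 32(W), 31(W), all W → L
n=40: only reaches 38(W), 33(W), 32(W), all W → L
n=41: reaches L-position 39 → W
n=42: reaches L-position 40 → W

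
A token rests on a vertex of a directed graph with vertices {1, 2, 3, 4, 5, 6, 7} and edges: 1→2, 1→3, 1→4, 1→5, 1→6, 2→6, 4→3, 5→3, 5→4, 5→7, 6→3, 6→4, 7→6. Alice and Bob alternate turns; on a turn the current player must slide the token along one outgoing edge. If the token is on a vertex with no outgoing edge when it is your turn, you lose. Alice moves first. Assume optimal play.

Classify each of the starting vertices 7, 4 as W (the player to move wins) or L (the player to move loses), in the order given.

Use the standard recursion: the mover loses at a terminal position; elsewhere, the mover wins exactly when some move hands the opponent an L position.
Every edge goes from a vertex to one that appears earlier in the order 3, 4, 6, 2, 7, 5, 1, so processing vertices in that order labels each vertex after all of its successors.
3: no outgoing edge → L
4: can move to 3, which is L ⇒ W
6: can move to 3, which is L ⇒ W
2: the only move is to 6(W), a W ⇒ L
7: the only move is to 6(W), a W ⇒ L
5: can move to 7, which is L ⇒ W
1: can move to 2, which is L ⇒ W

7: L, 4: W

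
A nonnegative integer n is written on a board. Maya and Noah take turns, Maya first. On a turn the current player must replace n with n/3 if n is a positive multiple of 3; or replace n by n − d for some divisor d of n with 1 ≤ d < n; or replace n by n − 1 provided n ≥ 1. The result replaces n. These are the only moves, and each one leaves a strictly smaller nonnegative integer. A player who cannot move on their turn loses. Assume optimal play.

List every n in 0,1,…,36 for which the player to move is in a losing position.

Label each position W (a win for the player to move) or L (a loss). A position with no legal move is L; any other position is W exactly when some move reaches an L, and L when every move reaches a W.
n=0: no move → L
n=1: reaches L-position 0 → W
n=2: only reaches 1(W), which is W → L
n=3: reaches L-position 2 → W
n=4: reaches L-position 2 → W
n=5: only reaches 4(W), which is W → L
n=6: reaches L-position 2 → W
n=7: only reaches 6(W), which is W → L
n=8: reaches L-position 7 → W
n=9: only reaches 3(W), 6(W), 8(W), all W → L
n=10: reaches L-position 5 → W
n=11: only reaches 10(W), which is W → L
n=12: reaches L-position 9 → W
n=13: only reaches 12(W), which is W → L
n=14: reaches L-position 7 → W
n=15: reaches L-position 5 → W
n=16: only reaches 8(W), 12(W), 14(W), 15(W), all W → L
n=17: reaches L-position 16 → W
n=18: reaches L-position 9 → W
n=19: only reaches 18(W), which is W → L
n=20: reaches L-position 16 → W
n=21: reaches L-position 7 → W
n=22: reaches L-position 11 → W
n=23: only reaches 22(W), which is W → L
n=24: reaches L-position 16 → W
n=25: only reaches 20(W), 24(W), all W → L
n=26: reaches L-position 13 → W
n=27: reaches L-position 9 → W
n=28: only reaches 14(W), 21(W), 24(W), 26(W), 27(W), all W → L
n=29: reaches L-position 28 → W
n=30: reaches L-position 25 → W
n=31: only reaches 30(W), which is W → L
n=32: reaches L-position 16 → W
n=33: reaches L-position 11 → W
n=34: only reaches 17(W), 32(W), 33(W), all W → L
n=35: reaches L-position 28 → W
n=36: reaches L-position 34 → W
The losing starting values of n are exactly the entries labelled L in this table (14 of them).

0, 2, 5, 7, 9, 11, 13, 16, 19, 23, 25, 28, 31, 34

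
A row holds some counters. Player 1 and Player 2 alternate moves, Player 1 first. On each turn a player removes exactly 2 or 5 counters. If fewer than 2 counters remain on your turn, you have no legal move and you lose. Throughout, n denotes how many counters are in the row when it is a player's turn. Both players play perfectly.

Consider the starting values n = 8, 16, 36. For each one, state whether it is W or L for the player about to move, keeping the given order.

8: L, 16: W, 36: L

Classify positions by backward induction: terminal positions (no move available) are L. From any other position, the mover wins iff some move reaches an L.
n=0: no move → L
n=1: no move → L
n=2: reaches L-position 0 → W
n=3: reaches L-position 1 → W
n=4: only reaches 2(W), which is W → L
n=5: reaches L-position 0 → W
n=6: reaches L-position 4 → W
n=7: only reaches 5(W), 2(W), all W → L
n=8: only reaches 6(W), 3(W), all W → L
n=9: reaches L-position 7 → W
n=10: reaches L-position 8 → W
n=11: only reaches 9(W), 6(W), all W → L
n=12: reaches L-position 7 → W
n=13: reaches L-position 11 → W
n=14: only reaches 12(W), 9(W), all W → L
n=15: only reaches 13(W), 10(W), all W → L
n=16: reaches L-position 14 → W
n=17: reaches L-position 15 → W
n=18: only reaches 16(W), 13(W), all W → L
n=19: reaches L-position 14 → W
n=20: reaches L-position 18 → W
n=21: only reaches 19(W), 16(W), all W → L
n=22: only reaches 20(W), 17(W), all W → L
n=23: reaches L-position 21 → W
n=24: reaches L-position 22 → W
n=25: only reaches 23(W), 20(W), all W → L
n=26: reaches L-position 21 → W
n=27: reaches L-position 25 → W
n=28: only reaches 26(W), 23(W), all W → L
n=29: only reaches 27(W), 24(W), all W → L
n=30: reaches L-position 28 → W
n=31: reaches L-position 29 → W
n=32: only reaches 30(W), 27(W), all W → L
n=33: reaches L-position 28 → W
n=34: reaches L-position 32 → W
n=35: only reaches 33(W), 30(W), all W → L
n=36: only reaches 34(W), 31(W), all W → L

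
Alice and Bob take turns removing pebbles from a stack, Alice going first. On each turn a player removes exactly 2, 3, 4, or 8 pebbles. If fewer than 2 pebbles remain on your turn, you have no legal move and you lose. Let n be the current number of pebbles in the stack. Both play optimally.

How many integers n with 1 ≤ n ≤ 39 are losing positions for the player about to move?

Build the W/L table. Terminal = L. A non-terminal position is W if it has a move to some L; otherwise it is L.
n=0: no move → L
n=1: no move → L
n=2: reaches L-position 0 → W
n=3: reaches L-position 1 → W
n=4: reaches L-position 1 → W
n=5: reaches L-position 1 → W
n=6: only reaches 4(W), 3(W), 2(W), all W → L
n=7: only reaches 5(W), 4(W), 3(W), all W → L
n=8: reaches L-position 6 → W
n=9: reaches L-position 7 → W
n=10: reaches L-position 7 → W
n=11: reaches L-position 7 → W
n=12: only reaches 10(W), 9(W), 8(W), 4(W), all W → L
n=13: only reaches 11(W), 10(W), 9(W), 5(W), all W → L
n=14: reaches L-position 12 → W
n=15: reaches L-position 13 → W
n=16: reaches L-position 13 → W
n=17: reaches L-position 13 → W
n=18: only reaches 16(W), 15(W), 14(W), 10(W), all W → L
n=19: only reaches 17(W), 16(W), 15(W), 11(W), all W → L
n=20: reaches L-position 18 → W
n=21: reaches L-position 19 → W
n=22: reaches L-position 19 → W
n=23: reaches L-position 19 → W
n=24: only reaches 22(W), 21(W), 20(W), 16(W), all W → L
n=25: only reaches 23(W), 22(W), 21(W), 17(W), all W → L
n=26: reaches L-position 24 → W
n=27: reaches L-position 25 → W
n=28: reaches L-position 25 → W
n=29: reaches L-position 25 → W
n=30: only reaches 28(W), 27(W), 26(W), 22(W), all W → L
n=31: only reaches 29(W), 28(W), 27(W), 23(W), all W → L
n=32: reaches L-position 30 → W
n=33: reaches L-position 31 → W
n=34: reaches L-position 31 → W
n=35: reaches L-position 31 → W
n=36: only reaches 34(W), 33(W), 32(W), 28(W), all W → L
n=37: only reaches 35(W), 34(W), 33(W), 29(W), all W → L
n=38: reaches L-position 36 → W
n=39: reaches L-position 37 → W
L entries with 1 ≤ n ≤ 39 (n=0 is outside the asked range and is not counted): n = 1, 6, 7, 12, 13, 18, 19, 24, 25, 30, 31, 36, 37; that makes 13.

13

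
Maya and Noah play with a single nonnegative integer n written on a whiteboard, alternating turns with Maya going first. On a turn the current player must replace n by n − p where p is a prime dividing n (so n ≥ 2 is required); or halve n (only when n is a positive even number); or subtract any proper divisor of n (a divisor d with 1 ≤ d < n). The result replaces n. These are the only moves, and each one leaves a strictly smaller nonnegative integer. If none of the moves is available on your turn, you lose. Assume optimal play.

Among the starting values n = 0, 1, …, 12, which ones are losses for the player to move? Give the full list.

Classify positions by backward induction: terminal positions (no move available) are L. From any other position, the mover wins iff some move reaches an L.
n=0: no move → L
n=1: no move → L
n=2: reaches L-position 0 → W
n=3: reaches L-position 0 → W
n=4: only reaches 2(W), 3(W), all W → L
n=5: reaches L-position 0 → W
n=6: reaches L-position 4 → W
n=7: reaches L-position 0 → W
n=8: reaches L-position 4 → W
n=9: only reaches 6(W), 8(W), all W → L
n=10: reaches L-position 9 → W
n=11: reaches L-position 0 → W
n=12: reaches L-position 9 → W
Reading off the rows marked L gives the requested list; there are 4 such values of n.

0, 1, 4, 9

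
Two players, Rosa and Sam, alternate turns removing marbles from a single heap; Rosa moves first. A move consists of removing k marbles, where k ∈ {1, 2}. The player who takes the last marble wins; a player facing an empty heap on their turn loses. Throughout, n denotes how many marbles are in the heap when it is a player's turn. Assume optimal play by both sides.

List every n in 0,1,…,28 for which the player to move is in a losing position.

0, 3, 6, 9, 12, 15, 18, 21, 24, 27

Work bottom-up. With no move the player to move loses. Otherwise the position is W if at least one move leads to an L position for the opponent, and L if every move leads to a W.
n=0: no move → L
n=1: reaches L-position 0 → W
n=2: reaches L-position 0 → W
n=3: only reaches 2(W), 1(W), all W → L
n=4: reaches L-position 3 → W
n=5: reaches L-position 3 → W
n=6: only reaches 5(W), 4(W), all W → L
n=7: reaches L-position 6 → W
n=8: reaches L-position 6 → W
n=9: only reaches 8(W), 7(W), all W → L
n=10: reaches L-position 9 → W
n=11: reaches L-position 9 → W
n=12: only reaches 11(W), 10(W), all W → L
n=13: reaches L-position 12 → W
n=14: reaches L-position 12 → W
n=15: only reaches 14(W), 13(W), all W → L
n=16: reaches L-position 15 → W
n=17: reaches L-position 15 → W
n=18: only reaches 17(W), 16(W), all W → L
n=19: reaches L-position 18 → W
n=20: reaches L-position 18 → W
n=21: only reaches 20(W), 19(W), all W → L
n=22: reaches L-position 21 → W
n=23: reaches L-position 21 → W
n=24: only reaches 23(W), 22(W), all W → L
n=25: reaches L-position 24 → W
n=26: reaches L-position 24 → W
n=27: only reaches 26(W), 25(W), all W → L
n=28: reaches L-position 27 → W
The losing starting values of n are exactly the entries labelled L in this table (10 of them).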